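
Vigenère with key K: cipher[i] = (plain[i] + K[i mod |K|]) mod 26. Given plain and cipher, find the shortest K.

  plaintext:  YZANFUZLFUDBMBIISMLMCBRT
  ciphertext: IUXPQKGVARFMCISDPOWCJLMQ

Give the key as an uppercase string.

  i= 0: I-Y = 10 → K
  i= 1: U-Z = 21 → V
  i= 2: X-A = 23 → X
  i= 3: P-N =  2 → C
  i= 4: Q-F = 11 → L
  i= 5: K-U = 16 → Q
  i= 6: G-Z =  7 → H
  i= 7: V-L = 10 → K
  i= 8: A-F = 21 → V
  i= 9: R-U = 23 → X
  i=10: F-D =  2 → C
  i=11: M-B = 11 → L
  i=12: C-M = 16 → Q
  i=13: I-B =  7 → H
  i=14: S-I = 10 → K
  i=15: D-I = 21 → V
  i=16: P-S = 23 → X
  i=17: O-M =  2 → C
  i=18: W-L = 11 → L
  i=19: C-M = 16 → Q
  i=20: J-C =  7 → H
  i=21: L-B = 10 → K
  i=22: M-R = 21 → V
  i=23: Q-T = 23 → X
  shifts repeat with period 7: KVXCLQH

KVXCLQH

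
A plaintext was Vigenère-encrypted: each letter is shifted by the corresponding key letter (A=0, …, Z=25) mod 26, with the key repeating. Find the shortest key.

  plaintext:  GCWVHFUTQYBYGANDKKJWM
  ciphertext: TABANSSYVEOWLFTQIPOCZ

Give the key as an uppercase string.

NYFFG

  i= 0: T-G = 13 → N
  i= 1: A-C = 24 → Y
  i= 2: B-W =  5 → F
  i= 3: A-V =  5 → F
  i= 4: N-H =  6 → G
  i= 5: S-F = 13 → N
  i= 6: S-U = 24 → Y
  i= 7: Y-T =  5 → F
  i= 8: V-Q =  5 → F
  i= 9: E-Y =  6 → G
  i=10: O-B = 13 → N
  i=11: W-Y = 24 → Y
  i=12: L-G =  5 → F
  i=13: F-A =  5 → F
  i=14: T-N =  6 → G
  i=15: Q-D = 13 → N
  i=16: I-K = 24 → Y
  i=17: P-K =  5 → F
  i=18: O-J =  5 → F
  i=19: C-W =  6 → G
  i=20: Z-M = 13 → N
  shifts repeat with period 5: NYFFG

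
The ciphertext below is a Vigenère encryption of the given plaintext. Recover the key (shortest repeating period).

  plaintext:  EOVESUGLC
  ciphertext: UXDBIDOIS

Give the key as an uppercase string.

QJIX

  i= 0: U-E = 16 → Q
  i= 1: X-O =  9 → J
  i= 2: D-V =  8 → I
  i= 3: B-E = 23 → X
  i= 4: I-S = 16 → Q
  i= 5: D-U =  9 → J
  i= 6: O-G =  8 → I
  i= 7: I-L = 23 → X
  i= 8: S-C = 16 → Q
  shifts repeat with period 4: QJIX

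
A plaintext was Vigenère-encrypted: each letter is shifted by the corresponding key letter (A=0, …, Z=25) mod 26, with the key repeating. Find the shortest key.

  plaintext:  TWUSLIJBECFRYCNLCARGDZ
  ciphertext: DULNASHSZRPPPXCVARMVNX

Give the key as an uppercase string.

  i= 0: D-T = 10 → K
  i= 1: U-W = 24 → Y
  i= 2: L-U = 17 → R
  i= 3: N-S = 21 → V
  i= 4: A-L = 15 → P
  i= 5: S-I = 10 → K
  i= 6: H-J = 24 → Y
  i= 7: S-B = 17 → R
  i= 8: Z-E = 21 → V
  i= 9: R-C = 15 → P
  i=10: P-F = 10 → K
  i=11: P-R = 24 → Y
  i=12: P-Y = 17 → R
  i=13: X-C = 21 → V
  i=14: C-N = 15 → P
  i=15: V-L = 10 → K
  i=16: A-C = 24 → Y
  i=17: R-A = 17 → R
  i=18: M-R = 21 → V
  i=19: V-G = 15 → P
  i=20: N-D = 10 → K
  i=21: X-Z = 24 → Y
  shifts repeat with period 5: KYRVP

KYRVP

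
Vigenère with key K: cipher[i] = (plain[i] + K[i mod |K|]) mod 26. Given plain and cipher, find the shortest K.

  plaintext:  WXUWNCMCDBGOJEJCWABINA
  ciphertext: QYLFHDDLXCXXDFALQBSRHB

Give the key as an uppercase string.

UBRJ

  i= 0: Q-W = 20 → U
  i= 1: Y-X =  1 → B
  i= 2: L-U = 17 → R
  i= 3: F-W =  9 → J
  i= 4: H-N = 20 → U
  i= 5: D-C =  1 → B
  i= 6: D-M = 17 → R
  i= 7: L-C =  9 → J
  i= 8: X-D = 20 → U
  i= 9: C-B =  1 → B
  i=10: X-G = 17 → R
  i=11: X-O =  9 → J
  i=12: D-J = 20 → U
  i=13: F-E =  1 → B
  i=14: A-J = 17 → R
  i=15: L-C =  9 → J
  i=16: Q-W = 20 → U
  i=17: B-A =  1 → B
  i=18: S-B = 17 → R
  i=19: R-I =  9 → J
  i=20: H-N = 20 → U
  i=21: B-A =  1 → B
  shifts repeat with period 4: UBRJ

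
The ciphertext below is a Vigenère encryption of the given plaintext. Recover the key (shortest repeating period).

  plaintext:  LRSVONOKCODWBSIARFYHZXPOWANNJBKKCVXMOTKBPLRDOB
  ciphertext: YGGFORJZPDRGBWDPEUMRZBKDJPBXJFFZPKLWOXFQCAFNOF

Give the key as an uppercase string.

  i= 0: Y-L = 13 → N
  i= 1: G-R = 15 → P
  i= 2: G-S = 14 → O
  i= 3: F-V = 10 → K
  i= 4: O-O =  0 → A
  i= 5: R-N =  4 → E
  i= 6: J-O = 21 → V
  i= 7: Z-K = 15 → P
  i= 8: P-C = 13 → N
  i= 9: D-O = 15 → P
  i=10: R-D = 14 → O
  i=11: G-W = 10 → K
  i=12: B-B =  0 → A
  i=13: W-S =  4 → E
  i=14: D-I = 21 → V
  i=15: P-A = 15 → P
  i=16: E-R = 13 → N
  i=17: U-F = 15 → P
  i=18: M-Y = 14 → O
  i=19: R-H = 10 → K
  i=20: Z-Z =  0 → A
  i=21: B-X =  4 → E
  i=22: K-P = 21 → V
  i=23: D-O = 15 → P
  i=24: J-W = 13 → N
  i=25: P-A = 15 → P
  i=26: B-N = 14 → O
  i=27: X-N = 10 → K
  i=28: J-J =  0 → A
  i=29: F-B =  4 → E
  i=30: F-K = 21 → V
  i=31: Z-K = 15 → P
  i=32: P-C = 13 → N
  i=33: K-V = 15 → P
  i=34: L-X = 14 → O
  i=35: W-M = 10 → K
  i=36: O-O =  0 → A
  i=37: X-T =  4 → E
  i=38: F-K = 21 → V
  i=39: Q-B = 15 → P
  i=40: C-P = 13 → N
  i=41: A-L = 15 → P
  i=42: F-R = 14 → O
  i=43: N-D = 10 → K
  i=44: O-O =  0 → A
  i=45: F-B =  4 → E
  shifts repeat with period 8: NPOKAEVP

NPOKAEVP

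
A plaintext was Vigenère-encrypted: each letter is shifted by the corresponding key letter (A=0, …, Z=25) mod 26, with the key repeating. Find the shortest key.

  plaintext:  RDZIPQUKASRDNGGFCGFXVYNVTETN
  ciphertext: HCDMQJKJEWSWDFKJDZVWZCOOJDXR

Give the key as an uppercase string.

  i= 0: H-R = 16 → Q
  i= 1: C-D = 25 → Z
  i= 2: D-Z =  4 → E
  i= 3: M-I =  4 → E
  i= 4: Q-P =  1 → B
  i= 5: J-Q = 19 → T
  i= 6: K-U = 16 → Q
  i= 7: J-K = 25 → Z
  i= 8: E-A =  4 → E
  i= 9: W-S =  4 → E
  i=10: S-R =  1 → B
  i=11: W-D = 19 → T
  i=12: D-N = 16 → Q
  i=13: F-G = 25 → Z
  i=14: K-G =  4 → E
  i=15: J-F =  4 → E
  i=16: D-C =  1 → B
  i=17: Z-G = 19 → T
  i=18: V-F = 16 → Q
  i=19: W-X = 25 → Z
  i=20: Z-V =  4 → E
  i=21: C-Y =  4 → E
  i=22: O-N =  1 → B
  i=23: O-V = 19 → T
  i=24: J-T = 16 → Q
  i=25: D-E = 25 → Z
  i=26: X-T =  4 → E
  i=27: R-N =  4 → E
  shifts repeat with period 6: QZEEBT

QZEEBT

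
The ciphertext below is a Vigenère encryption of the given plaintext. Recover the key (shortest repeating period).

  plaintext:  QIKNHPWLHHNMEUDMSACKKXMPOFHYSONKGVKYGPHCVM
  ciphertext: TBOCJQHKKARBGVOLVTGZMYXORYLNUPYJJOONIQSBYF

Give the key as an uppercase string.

  i= 0: T-Q =  3 → D
  i= 1: B-I = 19 → T
  i= 2: O-K =  4 → E
  i= 3: C-N = 15 → P
  i= 4: J-H =  2 → C
  i= 5: Q-P =  1 → B
  i= 6: H-W = 11 → L
  i= 7: K-L = 25 → Z
  i= 8: K-H =  3 → D
  i= 9: A-H = 19 → T
  i=10: R-N =  4 → E
  i=11: B-M = 15 → P
  i=12: G-E =  2 → C
  i=13: V-U =  1 → B
  i=14: O-D = 11 → L
  i=15: L-M = 25 → Z
  i=16: V-S =  3 → D
  i=17: T-A = 19 → T
  i=18: G-C =  4 → E
  i=19: Z-K = 15 → P
  i=20: M-K =  2 → C
  i=21: Y-X =  1 → B
  i=22: X-M = 11 → L
  i=23: O-P = 25 → Z
  i=24: R-O =  3 → D
  i=25: Y-F = 19 → T
  i=26: L-H =  4 → E
  i=27: N-Y = 15 → P
  i=28: U-S =  2 → C
  i=29: P-O =  1 → B
  i=30: Y-N = 11 → L
  i=31: J-K = 25 → Z
  i=32: J-G =  3 → D
  i=33: O-V = 19 → T
  i=34: O-K =  4 → E
  i=35: N-Y = 15 → P
  i=36: I-G =  2 → C
  i=37: Q-P =  1 → B
  i=38: S-H = 11 → L
  i=39: B-C = 25 → Z
  i=40: Y-V =  3 → D
  i=41: F-M = 19 → T
  shifts repeat with period 8: DTEPCBLZ

DTEPCBLZ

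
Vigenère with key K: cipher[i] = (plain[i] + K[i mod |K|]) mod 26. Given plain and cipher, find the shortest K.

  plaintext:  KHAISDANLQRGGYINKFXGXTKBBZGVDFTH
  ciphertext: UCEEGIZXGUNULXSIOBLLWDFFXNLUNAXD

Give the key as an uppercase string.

  i= 0: U-K = 10 → K
  i= 1: C-H = 21 → V
  i= 2: E-A =  4 → E
  i= 3: E-I = 22 → W
  i= 4: G-S = 14 → O
  i= 5: I-D =  5 → F
  i= 6: Z-A = 25 → Z
  i= 7: X-N = 10 → K
  i= 8: G-L = 21 → V
  i= 9: U-Q =  4 → E
  i=10: N-R = 22 → W
  i=11: U-G = 14 → O
  i=12: L-G =  5 → F
  i=13: X-Y = 25 → Z
  i=14: S-I = 10 → K
  i=15: I-N = 21 → V
  i=16: O-K =  4 → E
  i=17: B-F = 22 → W
  i=18: L-X = 14 → O
  i=19: L-G =  5 → F
  i=20: W-X = 25 → Z
  i=21: D-T = 10 → K
  i=22: F-K = 21 → V
  i=23: F-B =  4 → E
  i=24: X-B = 22 → W
  i=25: N-Z = 14 → O
  i=26: L-G =  5 → F
  i=27: U-V = 25 → Z
  i=28: N-D = 10 → K
  i=29: A-F = 21 → V
  i=30: X-T =  4 → E
  i=31: D-H = 22 → W
  shifts repeat with period 7: KVEWOFZ

KVEWOFZ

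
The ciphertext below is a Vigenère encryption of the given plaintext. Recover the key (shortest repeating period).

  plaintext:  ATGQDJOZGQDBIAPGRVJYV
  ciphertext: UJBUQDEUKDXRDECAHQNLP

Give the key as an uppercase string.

  i= 0: U-A = 20 → U
  i= 1: J-T = 16 → Q
  i= 2: B-G = 21 → V
  i= 3: U-Q =  4 → E
  i= 4: Q-D = 13 → N
  i= 5: D-J = 20 → U
  i= 6: E-O = 16 → Q
  i= 7: U-Z = 21 → V
  i= 8: K-G =  4 → E
  i= 9: D-Q = 13 → N
  i=10: X-D = 20 → U
  i=11: R-B = 16 → Q
  i=12: D-I = 21 → V
  i=13: E-A =  4 → E
  i=14: C-P = 13 → N
  i=15: A-G = 20 → U
  i=16: H-R = 16 → Q
  i=17: Q-V = 21 → V
  i=18: N-J =  4 → E
  i=19: L-Y = 13 → N
  i=20: P-V = 20 → U
  shifts repeat with period 5: UQVEN

UQVEN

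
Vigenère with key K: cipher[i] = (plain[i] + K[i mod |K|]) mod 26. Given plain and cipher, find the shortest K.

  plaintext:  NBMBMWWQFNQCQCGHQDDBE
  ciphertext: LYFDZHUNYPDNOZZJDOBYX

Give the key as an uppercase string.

  i= 0: L-N = 24 → Y
  i= 1: Y-B = 23 → X
  i= 2: F-M = 19 → T
  i= 3: D-B =  2 → C
  i= 4: Z-M = 13 → N
  i= 5: H-W = 11 → L
  i= 6: U-W = 24 → Y
  i= 7: N-Q = 23 → X
  i= 8: Y-F = 19 → T
  i= 9: P-N =  2 → C
  i=10: D-Q = 13 → N
  i=11: N-C = 11 → L
  i=12: O-Q = 24 → Y
  i=13: Z-C = 23 → X
  i=14: Z-G = 19 → T
  i=15: J-H =  2 → C
  i=16: D-Q = 13 → N
  i=17: O-D = 11 → L
  i=18: B-D = 24 → Y
  i=19: Y-B = 23 → X
  i=20: X-E = 19 → T
  shifts repeat with period 6: YXTCNL

YXTCNL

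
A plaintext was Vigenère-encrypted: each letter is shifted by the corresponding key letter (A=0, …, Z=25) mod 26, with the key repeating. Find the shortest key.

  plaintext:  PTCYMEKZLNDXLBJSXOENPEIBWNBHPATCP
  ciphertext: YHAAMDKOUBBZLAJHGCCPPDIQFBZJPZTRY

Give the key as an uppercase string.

JOYCAZAP

  i= 0: Y-P =  9 → J
  i= 1: H-T = 14 → O
  i= 2: A-C = 24 → Y
  i= 3: A-Y =  2 → C
  i= 4: M-M =  0 → A
  i= 5: D-E = 25 → Z
  i= 6: K-K =  0 → A
  i= 7: O-Z = 15 → P
  i= 8: U-L =  9 → J
  i= 9: B-N = 14 → O
  i=10: B-D = 24 → Y
  i=11: Z-X =  2 → C
  i=12: L-L =  0 → A
  i=13: A-B = 25 → Z
  i=14: J-J =  0 → A
  i=15: H-S = 15 → P
  i=16: G-X =  9 → J
  i=17: C-O = 14 → O
  i=18: C-E = 24 → Y
  i=19: P-N =  2 → C
  i=20: P-P =  0 → A
  i=21: D-E = 25 → Z
  i=22: I-I =  0 → A
  i=23: Q-B = 15 → P
  i=24: F-W =  9 → J
  i=25: B-N = 14 → O
  i=26: Z-B = 24 → Y
  i=27: J-H =  2 → C
  i=28: P-P =  0 → A
  i=29: Z-A = 25 → Z
  i=30: T-T =  0 → A
  i=31: R-C = 15 → P
  i=32: Y-P =  9 → J
  shifts repeat with period 8: JOYCAZAP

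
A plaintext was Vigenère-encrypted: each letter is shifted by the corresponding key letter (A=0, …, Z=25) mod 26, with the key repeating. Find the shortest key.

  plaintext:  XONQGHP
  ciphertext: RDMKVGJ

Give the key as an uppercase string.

UPZ

  i= 0: R-X = 20 → U
  i= 1: D-O = 15 → P
  i= 2: M-N = 25 → Z
  i= 3: K-Q = 20 → U
  i= 4: V-G = 15 → P
  i= 5: G-H = 25 → Z
  i= 6: J-P = 20 → U
  shifts repeat with period 3: UPZ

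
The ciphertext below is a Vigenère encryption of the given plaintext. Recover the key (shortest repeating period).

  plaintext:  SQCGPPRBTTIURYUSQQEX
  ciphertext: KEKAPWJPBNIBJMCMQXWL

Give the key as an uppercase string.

  i= 0: K-S = 18 → S
  i= 1: E-Q = 14 → O
  i= 2: K-C =  8 → I
  i= 3: A-G = 20 → U
  i= 4: P-P =  0 → A
  i= 5: W-P =  7 → H
  i= 6: J-R = 18 → S
  i= 7: P-B = 14 → O
  i= 8: B-T =  8 → I
  i= 9: N-T = 20 → U
  i=10: I-I =  0 → A
  i=11: B-U =  7 → H
  i=12: J-R = 18 → S
  i=13: M-Y = 14 → O
  i=14: C-U =  8 → I
  i=15: M-S = 20 → U
  i=16: Q-Q =  0 → A
  i=17: X-Q =  7 → H
  i=18: W-E = 18 → S
  i=19: L-X = 14 → O
  shifts repeat with period 6: SOIUAH

SOIUAH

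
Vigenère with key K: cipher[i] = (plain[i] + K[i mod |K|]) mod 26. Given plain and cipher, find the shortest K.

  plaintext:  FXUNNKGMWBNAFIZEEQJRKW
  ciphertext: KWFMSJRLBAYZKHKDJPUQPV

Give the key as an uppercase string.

  i= 0: K-F =  5 → F
  i= 1: W-X = 25 → Z
  i= 2: F-U = 11 → L
  i= 3: M-N = 25 → Z
  i= 4: S-N =  5 → F
  i= 5: J-K = 25 → Z
  i= 6: R-G = 11 → L
  i= 7: L-M = 25 → Z
  i= 8: B-W =  5 → F
  i= 9: A-B = 25 → Z
  i=10: Y-N = 11 → L
  i=11: Z-A = 25 → Z
  i=12: K-F =  5 → F
  i=13: H-I = 25 → Z
  i=14: K-Z = 11 → L
  i=15: D-E = 25 → Z
  i=16: J-E =  5 → F
  i=17: P-Q = 25 → Z
  i=18: U-J = 11 → L
  i=19: Q-R = 25 → Z
  i=20: P-K =  5 → F
  i=21: V-W = 25 → Z
  shifts repeat with period 4: FZLZ

FZLZ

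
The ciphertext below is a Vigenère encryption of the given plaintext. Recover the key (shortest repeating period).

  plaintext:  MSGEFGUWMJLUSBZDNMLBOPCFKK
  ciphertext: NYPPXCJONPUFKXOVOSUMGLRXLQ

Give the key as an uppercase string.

  i= 0: N-M =  1 → B
  i= 1: Y-S =  6 → G
  i= 2: P-G =  9 → J
  i= 3: P-E = 11 → L
  i= 4: X-F = 18 → S
  i= 5: C-G = 22 → W
  i= 6: J-U = 15 → P
  i= 7: O-W = 18 → S
  i= 8: N-M =  1 → B
  i= 9: P-J =  6 → G
  i=10: U-L =  9 → J
  i=11: F-U = 11 → L
  i=12: K-S = 18 → S
  i=13: X-B = 22 → W
  i=14: O-Z = 15 → P
  i=15: V-D = 18 → S
  i=16: O-N =  1 → B
  i=17: S-M =  6 → G
  i=18: U-L =  9 → J
  i=19: M-B = 11 → L
  i=20: G-O = 18 → S
  i=21: L-P = 22 → W
  i=22: R-C = 15 → P
  i=23: X-F = 18 → S
  i=24: L-K =  1 → B
  i=25: Q-K =  6 → G
  shifts repeat with period 8: BGJLSWPS

BGJLSWPS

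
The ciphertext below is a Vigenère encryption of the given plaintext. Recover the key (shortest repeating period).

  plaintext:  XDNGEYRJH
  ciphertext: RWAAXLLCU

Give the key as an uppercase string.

UTN

  i= 0: R-X = 20 → U
  i= 1: W-D = 19 → T
  i= 2: A-N = 13 → N
  i= 3: A-G = 20 → U
  i= 4: X-E = 19 → T
  i= 5: L-Y = 13 → N
  i= 6: L-R = 20 → U
  i= 7: C-J = 19 → T
  i= 8: U-H = 13 → N
  shifts repeat with period 3: UTN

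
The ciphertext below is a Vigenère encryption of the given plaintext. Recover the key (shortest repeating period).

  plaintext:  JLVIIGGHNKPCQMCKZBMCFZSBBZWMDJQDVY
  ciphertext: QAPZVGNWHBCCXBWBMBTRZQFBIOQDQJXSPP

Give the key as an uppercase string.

  i= 0: Q-J =  7 → H
  i= 1: A-L = 15 → P
  i= 2: P-V = 20 → U
  i= 3: Z-I = 17 → R
  i= 4: V-I = 13 → N
  i= 5: G-G =  0 → A
  i= 6: N-G =  7 → H
  i= 7: W-H = 15 → P
  i= 8: H-N = 20 → U
  i= 9: B-K = 17 → R
  i=10: C-P = 13 → N
  i=11: C-C =  0 → A
  i=12: X-Q =  7 → H
  i=13: B-M = 15 → P
  i=14: W-C = 20 → U
  i=15: B-K = 17 → R
  i=16: M-Z = 13 → N
  i=17: B-B =  0 → A
  i=18: T-M =  7 → H
  i=19: R-C = 15 → P
  i=20: Z-F = 20 → U
  i=21: Q-Z = 17 → R
  i=22: F-S = 13 → N
  i=23: B-B =  0 → A
  i=24: I-B =  7 → H
  i=25: O-Z = 15 → P
  i=26: Q-W = 20 → U
  i=27: D-M = 17 → R
  i=28: Q-D = 13 → N
  i=29: J-J =  0 → A
  i=30: X-Q =  7 → H
  i=31: S-D = 15 → P
  i=32: P-V = 20 → U
  i=33: P-Y = 17 → R
  shifts repeat with period 6: HPURNA

HPURNA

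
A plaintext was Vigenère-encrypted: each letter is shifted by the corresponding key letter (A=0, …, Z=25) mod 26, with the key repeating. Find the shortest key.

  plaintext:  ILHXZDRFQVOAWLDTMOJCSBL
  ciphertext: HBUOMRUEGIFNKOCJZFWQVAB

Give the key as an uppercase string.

ZQNRNOD

  i= 0: H-I = 25 → Z
  i= 1: B-L = 16 → Q
  i= 2: U-H = 13 → N
  i= 3: O-X = 17 → R
  i= 4: M-Z = 13 → N
  i= 5: R-D = 14 → O
  i= 6: U-R =  3 → D
  i= 7: E-F = 25 → Z
  i= 8: G-Q = 16 → Q
  i= 9: I-V = 13 → N
  i=10: F-O = 17 → R
  i=11: N-A = 13 → N
  i=12: K-W = 14 → O
  i=13: O-L =  3 → D
  i=14: C-D = 25 → Z
  i=15: J-T = 16 → Q
  i=16: Z-M = 13 → N
  i=17: F-O = 17 → R
  i=18: W-J = 13 → N
  i=19: Q-C = 14 → O
  i=20: V-S =  3 → D
  i=21: A-B = 25 → Z
  i=22: B-L = 16 → Q
  shifts repeat with period 7: ZQNRNOD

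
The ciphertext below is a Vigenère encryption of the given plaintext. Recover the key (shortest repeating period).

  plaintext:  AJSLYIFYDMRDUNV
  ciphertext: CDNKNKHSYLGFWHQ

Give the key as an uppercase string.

CUVZPC

  i= 0: C-A =  2 → C
  i= 1: D-J = 20 → U
  i= 2: N-S = 21 → V
  i= 3: K-L = 25 → Z
  i= 4: N-Y = 15 → P
  i= 5: K-I =  2 → C
  i= 6: H-F =  2 → C
  i= 7: S-Y = 20 → U
  i= 8: Y-D = 21 → V
  i= 9: L-M = 25 → Z
  i=10: G-R = 15 → P
  i=11: F-D =  2 → C
  i=12: W-U =  2 → C
  i=13: H-N = 20 → U
  i=14: Q-V = 21 → V
  shifts repeat with period 6: CUVZPC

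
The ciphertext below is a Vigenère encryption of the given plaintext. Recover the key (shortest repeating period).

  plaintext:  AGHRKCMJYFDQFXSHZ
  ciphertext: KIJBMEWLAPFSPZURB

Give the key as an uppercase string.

  i= 0: K-A = 10 → K
  i= 1: I-G =  2 → C
  i= 2: J-H =  2 → C
  i= 3: B-R = 10 → K
  i= 4: M-K =  2 → C
  i= 5: E-C =  2 → C
  i= 6: W-M = 10 → K
  i= 7: L-J =  2 → C
  i= 8: A-Y =  2 → C
  i= 9: P-F = 10 → K
  i=10: F-D =  2 → C
  i=11: S-Q =  2 → C
  i=12: P-F = 10 → K
  i=13: Z-X =  2 → C
  i=14: U-S =  2 → C
  i=15: R-H = 10 → K
  i=16: B-Z =  2 → C
  shifts repeat with period 3: KCC

KCC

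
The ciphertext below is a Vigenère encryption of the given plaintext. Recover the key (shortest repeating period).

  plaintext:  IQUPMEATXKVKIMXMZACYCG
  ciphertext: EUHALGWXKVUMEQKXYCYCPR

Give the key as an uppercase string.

  i= 0: E-I = 22 → W
  i= 1: U-Q =  4 → E
  i= 2: H-U = 13 → N
  i= 3: A-P = 11 → L
  i= 4: L-M = 25 → Z
  i= 5: G-E =  2 → C
  i= 6: W-A = 22 → W
  i= 7: X-T =  4 → E
  i= 8: K-X = 13 → N
  i= 9: V-K = 11 → L
  i=10: U-V = 25 → Z
  i=11: M-K =  2 → C
  i=12: E-I = 22 → W
  i=13: Q-M =  4 → E
  i=14: K-X = 13 → N
  i=15: X-M = 11 → L
  i=16: Y-Z = 25 → Z
  i=17: C-A =  2 → C
  i=18: Y-C = 22 → W
  i=19: C-Y =  4 → E
  i=20: P-C = 13 → N
  i=21: R-G = 11 → L
  shifts repeat with period 6: WENLZC

WENLZC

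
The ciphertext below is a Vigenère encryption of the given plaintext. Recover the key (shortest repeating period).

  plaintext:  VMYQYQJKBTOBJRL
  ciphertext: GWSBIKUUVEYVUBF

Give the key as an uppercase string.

LKU

  i= 0: G-V = 11 → L
  i= 1: W-M = 10 → K
  i= 2: S-Y = 20 → U
  i= 3: B-Q = 11 → L
  i= 4: I-Y = 10 → K
  i= 5: K-Q = 20 → U
  i= 6: U-J = 11 → L
  i= 7: U-K = 10 → K
  i= 8: V-B = 20 → U
  i= 9: E-T = 11 → L
  i=10: Y-O = 10 → K
  i=11: V-B = 20 → U
  i=12: U-J = 11 → L
  i=13: B-R = 10 → K
  i=14: F-L = 20 → U
  shifts repeat with period 3: LKU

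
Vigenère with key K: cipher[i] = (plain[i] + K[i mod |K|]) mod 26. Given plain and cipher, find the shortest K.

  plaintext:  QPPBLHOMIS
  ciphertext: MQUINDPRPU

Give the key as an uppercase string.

  i= 0: M-Q = 22 → W
  i= 1: Q-P =  1 → B
  i= 2: U-P =  5 → F
  i= 3: I-B =  7 → H
  i= 4: N-L =  2 → C
  i= 5: D-H = 22 → W
  i= 6: P-O =  1 → B
  i= 7: R-M =  5 → F
  i= 8: P-I =  7 → H
  i= 9: U-S =  2 → C
  shifts repeat with period 5: WBFHC

WBFHC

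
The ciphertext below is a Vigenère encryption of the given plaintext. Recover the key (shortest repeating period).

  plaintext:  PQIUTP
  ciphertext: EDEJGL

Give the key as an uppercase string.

  i= 0: E-P = 15 → P
  i= 1: D-Q = 13 → N
  i= 2: E-I = 22 → W
  i= 3: J-U = 15 → P
  i= 4: G-T = 13 → N
  i= 5: L-P = 22 → W
  shifts repeat with period 3: PNW

PNW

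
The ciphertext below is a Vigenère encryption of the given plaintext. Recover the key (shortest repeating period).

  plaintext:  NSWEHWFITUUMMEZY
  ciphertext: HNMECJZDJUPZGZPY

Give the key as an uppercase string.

  i= 0: H-N = 20 → U
  i= 1: N-S = 21 → V
  i= 2: M-W = 16 → Q
  i= 3: E-E =  0 → A
  i= 4: C-H = 21 → V
  i= 5: J-W = 13 → N
  i= 6: Z-F = 20 → U
  i= 7: D-I = 21 → V
  i= 8: J-T = 16 → Q
  i= 9: U-U =  0 → A
  i=10: P-U = 21 → V
  i=11: Z-M = 13 → N
  i=12: G-M = 20 → U
  i=13: Z-E = 21 → V
  i=14: P-Z = 16 → Q
  i=15: Y-Y =  0 → A
  shifts repeat with period 6: UVQAVN

UVQAVN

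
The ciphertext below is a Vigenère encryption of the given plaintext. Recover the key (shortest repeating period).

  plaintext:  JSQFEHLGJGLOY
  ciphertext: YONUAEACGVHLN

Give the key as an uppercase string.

PWX

  i= 0: Y-J = 15 → P
  i= 1: O-S = 22 → W
  i= 2: N-Q = 23 → X
  i= 3: U-F = 15 → P
  i= 4: A-E = 22 → W
  i= 5: E-H = 23 → X
  i= 6: A-L = 15 → P
  i= 7: C-G = 22 → W
  i= 8: G-J = 23 → X
  i= 9: V-G = 15 → P
  i=10: H-L = 22 → W
  i=11: L-O = 23 → X
  i=12: N-Y = 15 → P
  shifts repeat with period 3: PWX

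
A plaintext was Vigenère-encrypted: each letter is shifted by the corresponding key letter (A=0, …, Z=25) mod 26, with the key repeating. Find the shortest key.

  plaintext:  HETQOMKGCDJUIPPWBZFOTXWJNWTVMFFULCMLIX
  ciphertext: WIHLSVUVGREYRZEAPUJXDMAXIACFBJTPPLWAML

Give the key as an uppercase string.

PEOVEJK

  i= 0: W-H = 15 → P
  i= 1: I-E =  4 → E
  i= 2: H-T = 14 → O
  i= 3: L-Q = 21 → V
  i= 4: S-O =  4 → E
  i= 5: V-M =  9 → J
  i= 6: U-K = 10 → K
  i= 7: V-G = 15 → P
  i= 8: G-C =  4 → E
  i= 9: R-D = 14 → O
  i=10: E-J = 21 → V
  i=11: Y-U =  4 → E
  i=12: R-I =  9 → J
  i=13: Z-P = 10 → K
  i=14: E-P = 15 → P
  i=15: A-W =  4 → E
  i=16: P-B = 14 → O
  i=17: U-Z = 21 → V
  i=18: J-F =  4 → E
  i=19: X-O =  9 → J
  i=20: D-T = 10 → K
  i=21: M-X = 15 → P
  i=22: A-W =  4 → E
  i=23: X-J = 14 → O
  i=24: I-N = 21 → V
  i=25: A-W =  4 → E
  i=26: C-T =  9 → J
  i=27: F-V = 10 → K
  i=28: B-M = 15 → P
  i=29: J-F =  4 → E
  i=30: T-F = 14 → O
  i=31: P-U = 21 → V
  i=32: P-L =  4 → E
  i=33: L-C =  9 → J
  i=34: W-M = 10 → K
  i=35: A-L = 15 → P
  i=36: M-I =  4 → E
  i=37: L-X = 14 → O
  shifts repeat with period 7: PEOVEJK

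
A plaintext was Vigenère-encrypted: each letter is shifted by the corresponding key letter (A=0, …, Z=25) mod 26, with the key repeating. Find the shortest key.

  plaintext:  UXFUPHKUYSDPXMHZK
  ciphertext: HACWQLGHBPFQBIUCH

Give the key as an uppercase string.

NDXCBEW

  i= 0: H-U = 13 → N
  i= 1: A-X =  3 → D
  i= 2: C-F = 23 → X
  i= 3: W-U =  2 → C
  i= 4: Q-P =  1 → B
  i= 5: L-H =  4 → E
  i= 6: G-K = 22 → W
  i= 7: H-U = 13 → N
  i= 8: B-Y =  3 → D
  i= 9: P-S = 23 → X
  i=10: F-D =  2 → C
  i=11: Q-P =  1 → B
  i=12: B-X =  4 → E
  i=13: I-M = 22 → W
  i=14: U-H = 13 → N
  i=15: C-Z =  3 → D
  i=16: H-K = 23 → X
  shifts repeat with period 7: NDXCBEW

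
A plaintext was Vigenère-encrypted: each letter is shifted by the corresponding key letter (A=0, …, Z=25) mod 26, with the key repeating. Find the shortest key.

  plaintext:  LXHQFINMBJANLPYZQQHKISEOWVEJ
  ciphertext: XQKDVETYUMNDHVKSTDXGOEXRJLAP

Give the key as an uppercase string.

MTDNQWG

  i= 0: X-L = 12 → M
  i= 1: Q-X = 19 → T
  i= 2: K-H =  3 → D
  i= 3: D-Q = 13 → N
  i= 4: V-F = 16 → Q
  i= 5: E-I = 22 → W
  i= 6: T-N =  6 → G
  i= 7: Y-M = 12 → M
  i= 8: U-B = 19 → T
  i= 9: M-J =  3 → D
  i=10: N-A = 13 → N
  i=11: D-N = 16 → Q
  i=12: H-L = 22 → W
  i=13: V-P =  6 → G
  i=14: K-Y = 12 → M
  i=15: S-Z = 19 → T
  i=16: T-Q =  3 → D
  i=17: D-Q = 13 → N
  i=18: X-H = 16 → Q
  i=19: G-K = 22 → W
  i=20: O-I =  6 → G
  i=21: E-S = 12 → M
  i=22: X-E = 19 → T
  i=23: R-O =  3 → D
  i=24: J-W = 13 → N
  i=25: L-V = 16 → Q
  i=26: A-E = 22 → W
  i=27: P-J =  6 → G
  shifts repeat with period 7: MTDNQWG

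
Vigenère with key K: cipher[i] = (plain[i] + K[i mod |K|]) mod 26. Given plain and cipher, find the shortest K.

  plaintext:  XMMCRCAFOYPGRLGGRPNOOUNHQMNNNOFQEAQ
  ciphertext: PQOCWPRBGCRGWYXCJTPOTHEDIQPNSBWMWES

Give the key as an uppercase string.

  i= 0: P-X = 18 → S
  i= 1: Q-M =  4 → E
  i= 2: O-M =  2 → C
  i= 3: C-C =  0 → A
  i= 4: W-R =  5 → F
  i= 5: P-C = 13 → N
  i= 6: R-A = 17 → R
  i= 7: B-F = 22 → W
  i= 8: G-O = 18 → S
  i= 9: C-Y =  4 → E
  i=10: R-P =  2 → C
  i=11: G-G =  0 → A
  i=12: W-R =  5 → F
  i=13: Y-L = 13 → N
  i=14: X-G = 17 → R
  i=15: C-G = 22 → W
  i=16: J-R = 18 → S
  i=17: T-P =  4 → E
  i=18: P-N =  2 → C
  i=19: O-O =  0 → A
  i=20: T-O =  5 → F
  i=21: H-U = 13 → N
  i=22: E-N = 17 → R
  i=23: D-H = 22 → W
  i=24: I-Q = 18 → S
  i=25: Q-M =  4 → E
  i=26: P-N =  2 → C
  i=27: N-N =  0 → A
  i=28: S-N =  5 → F
  i=29: B-O = 13 → N
  i=30: W-F = 17 → R
  i=31: M-Q = 22 → W
  i=32: W-E = 18 → S
  i=33: E-A =  4 → E
  i=34: S-Q =  2 → C
  shifts repeat with period 8: SECAFNRW

SECAFNRW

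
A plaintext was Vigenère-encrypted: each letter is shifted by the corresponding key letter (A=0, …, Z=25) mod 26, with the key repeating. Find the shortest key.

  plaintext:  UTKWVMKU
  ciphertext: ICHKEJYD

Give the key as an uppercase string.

  i= 0: I-U = 14 → O
  i= 1: C-T =  9 → J
  i= 2: H-K = 23 → X
  i= 3: K-W = 14 → O
  i= 4: E-V =  9 → J
  i= 5: J-M = 23 → X
  i= 6: Y-K = 14 → O
  i= 7: D-U =  9 → J
  shifts repeat with period 3: OJX

OJX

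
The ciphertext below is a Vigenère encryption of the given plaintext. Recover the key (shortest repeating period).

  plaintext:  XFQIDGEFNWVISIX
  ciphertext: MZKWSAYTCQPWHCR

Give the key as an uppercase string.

PUUO

  i= 0: M-X = 15 → P
  i= 1: Z-F = 20 → U
  i= 2: K-Q = 20 → U
  i= 3: W-I = 14 → O
  i= 4: S-D = 15 → P
  i= 5: A-G = 20 → U
  i= 6: Y-E = 20 → U
  i= 7: T-F = 14 → O
  i= 8: C-N = 15 → P
  i= 9: Q-W = 20 → U
  i=10: P-V = 20 → U
  i=11: W-I = 14 → O
  i=12: H-S = 15 → P
  i=13: C-I = 20 → U
  i=14: R-X = 20 → U
  shifts repeat with period 4: PUUO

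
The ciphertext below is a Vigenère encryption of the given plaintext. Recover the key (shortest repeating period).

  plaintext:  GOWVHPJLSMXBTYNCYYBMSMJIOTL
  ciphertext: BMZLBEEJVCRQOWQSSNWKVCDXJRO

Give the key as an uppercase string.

  i= 0: B-G = 21 → V
  i= 1: M-O = 24 → Y
  i= 2: Z-W =  3 → D
  i= 3: L-V = 16 → Q
  i= 4: B-H = 20 → U
  i= 5: E-P = 15 → P
  i= 6: E-J = 21 → V
  i= 7: J-L = 24 → Y
  i= 8: V-S =  3 → D
  i= 9: C-M = 16 → Q
  i=10: R-X = 20 → U
  i=11: Q-B = 15 → P
  i=12: O-T = 21 → V
  i=13: W-Y = 24 → Y
  i=14: Q-N =  3 → D
  i=15: S-C = 16 → Q
  i=16: S-Y = 20 → U
  i=17: N-Y = 15 → P
  i=18: W-B = 21 → V
  i=19: K-M = 24 → Y
  i=20: V-S =  3 → D
  i=21: C-M = 16 → Q
  i=22: D-J = 20 → U
  i=23: X-I = 15 → P
  i=24: J-O = 21 → V
  i=25: R-T = 24 → Y
  i=26: O-L =  3 → D
  shifts repeat with period 6: VYDQUP

VYDQUP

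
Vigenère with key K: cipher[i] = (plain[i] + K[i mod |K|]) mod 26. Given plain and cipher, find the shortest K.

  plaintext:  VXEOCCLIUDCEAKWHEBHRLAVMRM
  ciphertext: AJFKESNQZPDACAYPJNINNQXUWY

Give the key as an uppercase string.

  i= 0: A-V =  5 → F
  i= 1: J-X = 12 → M
  i= 2: F-E =  1 → B
  i= 3: K-O = 22 → W
  i= 4: E-C =  2 → C
  i= 5: S-C = 16 → Q
  i= 6: N-L =  2 → C
  i= 7: Q-I =  8 → I
  i= 8: Z-U =  5 → F
  i= 9: P-D = 12 → M
  i=10: D-C =  1 → B
  i=11: A-E = 22 → W
  i=12: C-A =  2 → C
  i=13: A-K = 16 → Q
  i=14: Y-W =  2 → C
  i=15: P-H =  8 → I
  i=16: J-E =  5 → F
  i=17: N-B = 12 → M
  i=18: I-H =  1 → B
  i=19: N-R = 22 → W
  i=20: N-L =  2 → C
  i=21: Q-A = 16 → Q
  i=22: X-V =  2 → C
  i=23: U-M =  8 → I
  i=24: W-R =  5 → F
  i=25: Y-M = 12 → M
  shifts repeat with period 8: FMBWCQCI

FMBWCQCI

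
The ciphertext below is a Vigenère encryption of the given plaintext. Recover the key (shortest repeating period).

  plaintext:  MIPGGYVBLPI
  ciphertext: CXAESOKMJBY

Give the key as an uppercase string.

  i= 0: C-M = 16 → Q
  i= 1: X-I = 15 → P
  i= 2: A-P = 11 → L
  i= 3: E-G = 24 → Y
  i= 4: S-G = 12 → M
  i= 5: O-Y = 16 → Q
  i= 6: K-V = 15 → P
  i= 7: M-B = 11 → L
  i= 8: J-L = 24 → Y
  i= 9: B-P = 12 → M
  i=10: Y-I = 16 → Q
  shifts repeat with period 5: QPLYM

QPLYM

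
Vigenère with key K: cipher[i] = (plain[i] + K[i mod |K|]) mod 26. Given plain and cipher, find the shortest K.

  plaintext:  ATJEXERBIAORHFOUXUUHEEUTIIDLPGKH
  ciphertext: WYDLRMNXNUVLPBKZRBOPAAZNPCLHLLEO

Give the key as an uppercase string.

WFUHUIW

  i= 0: W-A = 22 → W
  i= 1: Y-T =  5 → F
  i= 2: D-J = 20 → U
  i= 3: L-E =  7 → H
  i= 4: R-X = 20 → U
  i= 5: M-E =  8 → I
  i= 6: N-R = 22 → W
  i= 7: X-B = 22 → W
  i= 8: N-I =  5 → F
  i= 9: U-A = 20 → U
  i=10: V-O =  7 → H
  i=11: L-R = 20 → U
  i=12: P-H =  8 → I
  i=13: B-F = 22 → W
  i=14: K-O = 22 → W
  i=15: Z-U =  5 → F
  i=16: R-X = 20 → U
  i=17: B-U =  7 → H
  i=18: O-U = 20 → U
  i=19: P-H =  8 → I
  i=20: A-E = 22 → W
  i=21: A-E = 22 → W
  i=22: Z-U =  5 → F
  i=23: N-T = 20 → U
  i=24: P-I =  7 → H
  i=25: C-I = 20 → U
  i=26: L-D =  8 → I
  i=27: H-L = 22 → W
  i=28: L-P = 22 → W
  i=29: L-G =  5 → F
  i=30: E-K = 20 → U
  i=31: O-H =  7 → H
  shifts repeat with period 7: WFUHUIW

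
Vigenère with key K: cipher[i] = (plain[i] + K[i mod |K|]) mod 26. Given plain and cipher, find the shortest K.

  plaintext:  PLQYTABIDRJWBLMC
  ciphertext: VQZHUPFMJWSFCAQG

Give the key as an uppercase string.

GFJJBPEE

  i= 0: V-P =  6 → G
  i= 1: Q-L =  5 → F
  i= 2: Z-Q =  9 → J
  i= 3: H-Y =  9 → J
  i= 4: U-T =  1 → B
  i= 5: P-A = 15 → P
  i= 6: F-B =  4 → E
  i= 7: M-I =  4 → E
  i= 8: J-D =  6 → G
  i= 9: W-R =  5 → F
  i=10: S-J =  9 → J
  i=11: F-W =  9 → J
  i=12: C-B =  1 → B
  i=13: A-L = 15 → P
  i=14: Q-M =  4 → E
  i=15: G-C =  4 → E
  shifts repeat with period 8: GFJJBPEE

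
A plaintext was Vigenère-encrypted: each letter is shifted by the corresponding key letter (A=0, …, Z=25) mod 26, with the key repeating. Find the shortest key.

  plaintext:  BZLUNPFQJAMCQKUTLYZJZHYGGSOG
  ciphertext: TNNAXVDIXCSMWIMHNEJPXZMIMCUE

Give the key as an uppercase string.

  i= 0: T-B = 18 → S
  i= 1: N-Z = 14 → O
  i= 2: N-L =  2 → C
  i= 3: A-U =  6 → G
  i= 4: X-N = 10 → K
  i= 5: V-P =  6 → G
  i= 6: D-F = 24 → Y
  i= 7: I-Q = 18 → S
  i= 8: X-J = 14 → O
  i= 9: C-A =  2 → C
  i=10: S-M =  6 → G
  i=11: M-C = 10 → K
  i=12: W-Q =  6 → G
  i=13: I-K = 24 → Y
  i=14: M-U = 18 → S
  i=15: H-T = 14 → O
  i=16: N-L =  2 → C
  i=17: E-Y =  6 → G
  i=18: J-Z = 10 → K
  i=19: P-J =  6 → G
  i=20: X-Z = 24 → Y
  i=21: Z-H = 18 → S
  i=22: M-Y = 14 → O
  i=23: I-G =  2 → C
  i=24: M-G =  6 → G
  i=25: C-S = 10 → K
  i=26: U-O =  6 → G
  i=27: E-G = 24 → Y
  shifts repeat with period 7: SOCGKGY

SOCGKGY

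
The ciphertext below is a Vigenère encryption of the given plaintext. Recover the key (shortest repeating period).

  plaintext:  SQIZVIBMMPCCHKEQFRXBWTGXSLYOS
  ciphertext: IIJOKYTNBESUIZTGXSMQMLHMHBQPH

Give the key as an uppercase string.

  i= 0: I-S = 16 → Q
  i= 1: I-Q = 18 → S
  i= 2: J-I =  1 → B
  i= 3: O-Z = 15 → P
  i= 4: K-V = 15 → P
  i= 5: Y-I = 16 → Q
  i= 6: T-B = 18 → S
  i= 7: N-M =  1 → B
  i= 8: B-M = 15 → P
  i= 9: E-P = 15 → P
  i=10: S-C = 16 → Q
  i=11: U-C = 18 → S
  i=12: I-H =  1 → B
  i=13: Z-K = 15 → P
  i=14: T-E = 15 → P
  i=15: G-Q = 16 → Q
  i=16: X-F = 18 → S
  i=17: S-R =  1 → B
  i=18: M-X = 15 → P
  i=19: Q-B = 15 → P
  i=20: M-W = 16 → Q
  i=21: L-T = 18 → S
  i=22: H-G =  1 → B
  i=23: M-X = 15 → P
  i=24: H-S = 15 → P
  i=25: B-L = 16 → Q
  i=26: Q-Y = 18 → S
  i=27: P-O =  1 → B
  i=28: H-S = 15 → P
  shifts repeat with period 5: QSBPP

QSBPP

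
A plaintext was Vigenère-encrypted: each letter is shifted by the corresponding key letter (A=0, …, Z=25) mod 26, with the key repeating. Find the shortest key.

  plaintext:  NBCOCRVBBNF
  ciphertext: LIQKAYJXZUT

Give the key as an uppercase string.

YHOW

  i= 0: L-N = 24 → Y
  i= 1: I-B =  7 → H
  i= 2: Q-C = 14 → O
  i= 3: K-O = 22 → W
  i= 4: A-C = 24 → Y
  i= 5: Y-R =  7 → H
  i= 6: J-V = 14 → O
  i= 7: X-B = 22 → W
  i= 8: Z-B = 24 → Y
  i= 9: U-N =  7 → H
  i=10: T-F = 14 → O
  shifts repeat with period 4: YHOW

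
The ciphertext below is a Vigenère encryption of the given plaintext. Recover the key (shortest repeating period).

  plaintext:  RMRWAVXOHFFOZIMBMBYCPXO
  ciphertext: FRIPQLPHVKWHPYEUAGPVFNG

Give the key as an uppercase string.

  i= 0: F-R = 14 → O
  i= 1: R-M =  5 → F
  i= 2: I-R = 17 → R
  i= 3: P-W = 19 → T
  i= 4: Q-A = 16 → Q
  i= 5: L-V = 16 → Q
  i= 6: P-X = 18 → S
  i= 7: H-O = 19 → T
  i= 8: V-H = 14 → O
  i= 9: K-F =  5 → F
  i=10: W-F = 17 → R
  i=11: H-O = 19 → T
  i=12: P-Z = 16 → Q
  i=13: Y-I = 16 → Q
  i=14: E-M = 18 → S
  i=15: U-B = 19 → T
  i=16: A-M = 14 → O
  i=17: G-B =  5 → F
  i=18: P-Y = 17 → R
  i=19: V-C = 19 → T
  i=20: F-P = 16 → Q
  i=21: N-X = 16 → Q
  i=22: G-O = 18 → S
  shifts repeat with period 8: OFRTQQST

OFRTQQST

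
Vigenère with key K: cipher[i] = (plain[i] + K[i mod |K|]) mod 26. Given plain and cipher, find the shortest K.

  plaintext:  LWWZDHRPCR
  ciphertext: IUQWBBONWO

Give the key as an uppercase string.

XYU

  i= 0: I-L = 23 → X
  i= 1: U-W = 24 → Y
  i= 2: Q-W = 20 → U
  i= 3: W-Z = 23 → X
  i= 4: B-D = 24 → Y
  i= 5: B-H = 20 → U
  i= 6: O-R = 23 → X
  i= 7: N-P = 24 → Y
  i= 8: W-C = 20 → U
  i= 9: O-R = 23 → X
  shifts repeat with period 3: XYU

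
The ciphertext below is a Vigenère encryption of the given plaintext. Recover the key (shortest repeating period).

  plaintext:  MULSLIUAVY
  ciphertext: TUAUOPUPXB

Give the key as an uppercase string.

HAPCD

  i= 0: T-M =  7 → H
  i= 1: U-U =  0 → A
  i= 2: A-L = 15 → P
  i= 3: U-S =  2 → C
  i= 4: O-L =  3 → D
  i= 5: P-I =  7 → H
  i= 6: U-U =  0 → A
  i= 7: P-A = 15 → P
  i= 8: X-V =  2 → C
  i= 9: B-Y =  3 → D
  shifts repeat with period 5: HAPCD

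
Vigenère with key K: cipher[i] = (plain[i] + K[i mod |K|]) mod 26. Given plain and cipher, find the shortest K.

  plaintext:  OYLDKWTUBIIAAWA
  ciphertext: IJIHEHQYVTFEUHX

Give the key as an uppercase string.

  i= 0: I-O = 20 → U
  i= 1: J-Y = 11 → L
  i= 2: I-L = 23 → X
  i= 3: H-D =  4 → E
  i= 4: E-K = 20 → U
  i= 5: H-W = 11 → L
  i= 6: Q-T = 23 → X
  i= 7: Y-U =  4 → E
  i= 8: V-B = 20 → U
  i= 9: T-I = 11 → L
  i=10: F-I = 23 → X
  i=11: E-A =  4 → E
  i=12: U-A = 20 → U
  i=13: H-W = 11 → L
  i=14: X-A = 23 → X
  shifts repeat with period 4: ULXE

ULXE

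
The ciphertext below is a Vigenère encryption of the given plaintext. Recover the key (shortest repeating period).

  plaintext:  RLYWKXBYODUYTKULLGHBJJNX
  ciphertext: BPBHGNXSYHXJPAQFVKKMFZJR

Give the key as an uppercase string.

  i= 0: B-R = 10 → K
  i= 1: P-L =  4 → E
  i= 2: B-Y =  3 → D
  i= 3: H-W = 11 → L
  i= 4: G-K = 22 → W
  i= 5: N-X = 16 → Q
  i= 6: X-B = 22 → W
  i= 7: S-Y = 20 → U
  i= 8: Y-O = 10 → K
  i= 9: H-D =  4 → E
  i=10: X-U =  3 → D
  i=11: J-Y = 11 → L
  i=12: P-T = 22 → W
  i=13: A-K = 16 → Q
  i=14: Q-U = 22 → W
  i=15: F-L = 20 → U
  i=16: V-L = 10 → K
  i=17: K-G =  4 → E
  i=18: K-H =  3 → D
  i=19: M-B = 11 → L
  i=20: F-J = 22 → W
  i=21: Z-J = 16 → Q
  i=22: J-N = 22 → W
  i=23: R-X = 20 → U
  shifts repeat with period 8: KEDLWQWU

KEDLWQWU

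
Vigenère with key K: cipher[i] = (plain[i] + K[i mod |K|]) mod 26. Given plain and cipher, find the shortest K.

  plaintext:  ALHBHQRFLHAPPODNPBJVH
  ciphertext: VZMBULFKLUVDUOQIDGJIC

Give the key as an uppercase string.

  i= 0: V-A = 21 → V
  i= 1: Z-L = 14 → O
  i= 2: M-H =  5 → F
  i= 3: B-B =  0 → A
  i= 4: U-H = 13 → N
  i= 5: L-Q = 21 → V
  i= 6: F-R = 14 → O
  i= 7: K-F =  5 → F
  i= 8: L-L =  0 → A
  i= 9: U-H = 13 → N
  i=10: V-A = 21 → V
  i=11: D-P = 14 → O
  i=12: U-P =  5 → F
  i=13: O-O =  0 → A
  i=14: Q-D = 13 → N
  i=15: I-N = 21 → V
  i=16: D-P = 14 → O
  i=17: G-B =  5 → F
  i=18: J-J =  0 → A
  i=19: I-V = 13 → N
  i=20: C-H = 21 → V
  shifts repeat with period 5: VOFAN

VOFAN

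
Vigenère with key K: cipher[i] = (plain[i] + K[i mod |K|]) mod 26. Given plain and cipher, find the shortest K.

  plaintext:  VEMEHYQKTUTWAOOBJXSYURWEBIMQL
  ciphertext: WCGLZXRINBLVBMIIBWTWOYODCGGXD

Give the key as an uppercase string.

  i= 0: W-V =  1 → B
  i= 1: C-E = 24 → Y
  i= 2: G-M = 20 → U
  i= 3: L-E =  7 → H
  i= 4: Z-H = 18 → S
  i= 5: X-Y = 25 → Z
  i= 6: R-Q =  1 → B
  i= 7: I-K = 24 → Y
  i= 8: N-T = 20 → U
  i= 9: B-U =  7 → H
  i=10: L-T = 18 → S
  i=11: V-W = 25 → Z
  i=12: B-A =  1 → B
  i=13: M-O = 24 → Y
  i=14: I-O = 20 → U
  i=15: I-B =  7 → H
  i=16: B-J = 18 → S
  i=17: W-X = 25 → Z
  i=18: T-S =  1 → B
  i=19: W-Y = 24 → Y
  i=20: O-U = 20 → U
  i=21: Y-R =  7 → H
  i=22: O-W = 18 → S
  i=23: D-E = 25 → Z
  i=24: C-B =  1 → B
  i=25: G-I = 24 → Y
  i=26: G-M = 20 → U
  i=27: X-Q =  7 → H
  i=28: D-L = 18 → S
  shifts repeat with period 6: BYUHSZ

BYUHSZ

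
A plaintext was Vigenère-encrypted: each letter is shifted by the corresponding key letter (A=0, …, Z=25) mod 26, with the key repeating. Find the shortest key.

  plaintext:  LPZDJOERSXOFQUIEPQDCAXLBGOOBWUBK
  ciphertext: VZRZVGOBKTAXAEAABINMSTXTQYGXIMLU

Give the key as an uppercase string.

  i= 0: V-L = 10 → K
  i= 1: Z-P = 10 → K
  i= 2: R-Z = 18 → S
  i= 3: Z-D = 22 → W
  i= 4: V-J = 12 → M
  i= 5: G-O = 18 → S
  i= 6: O-E = 10 → K
  i= 7: B-R = 10 → K
  i= 8: K-S = 18 → S
  i= 9: T-X = 22 → W
  i=10: A-O = 12 → M
  i=11: X-F = 18 → S
  i=12: A-Q = 10 → K
  i=13: E-U = 10 → K
  i=14: A-I = 18 → S
  i=15: A-E = 22 → W
  i=16: B-P = 12 → M
  i=17: I-Q = 18 → S
  i=18: N-D = 10 → K
  i=19: M-C = 10 → K
  i=20: S-A = 18 → S
  i=21: T-X = 22 → W
  i=22: X-L = 12 → M
  i=23: T-B = 18 → S
  i=24: Q-G = 10 → K
  i=25: Y-O = 10 → K
  i=26: G-O = 18 → S
  i=27: X-B = 22 → W
  i=28: I-W = 12 → M
  i=29: M-U = 18 → S
  i=30: L-B = 10 → K
  i=31: U-K = 10 → K
  shifts repeat with period 6: KKSWMS

KKSWMS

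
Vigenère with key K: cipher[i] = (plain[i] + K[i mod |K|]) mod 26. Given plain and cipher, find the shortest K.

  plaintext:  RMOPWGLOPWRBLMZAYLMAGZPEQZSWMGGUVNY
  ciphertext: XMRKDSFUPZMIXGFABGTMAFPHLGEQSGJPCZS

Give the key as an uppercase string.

  i= 0: X-R =  6 → G
  i= 1: M-M =  0 → A
  i= 2: R-O =  3 → D
  i= 3: K-P = 21 → V
  i= 4: D-W =  7 → H
  i= 5: S-G = 12 → M
  i= 6: F-L = 20 → U
  i= 7: U-O =  6 → G
  i= 8: P-P =  0 → A
  i= 9: Z-W =  3 → D
  i=10: M-R = 21 → V
  i=11: I-B =  7 → H
  i=12: X-L = 12 → M
  i=13: G-M = 20 → U
  i=14: F-Z =  6 → G
  i=15: A-A =  0 → A
  i=16: B-Y =  3 → D
  i=17: G-L = 21 → V
  i=18: T-M =  7 → H
  i=19: M-A = 12 → M
  i=20: A-G = 20 → U
  i=21: F-Z =  6 → G
  i=22: P-P =  0 → A
  i=23: H-E =  3 → D
  i=24: L-Q = 21 → V
  i=25: G-Z =  7 → H
  i=26: E-S = 12 → M
  i=27: Q-W = 20 → U
  i=28: S-M =  6 → G
  i=29: G-G =  0 → A
  i=30: J-G =  3 → D
  i=31: P-U = 21 → V
  i=32: C-V =  7 → H
  i=33: Z-N = 12 → M
  i=34: S-Y = 20 → U
  shifts repeat with period 7: GADVHMU

GADVHMU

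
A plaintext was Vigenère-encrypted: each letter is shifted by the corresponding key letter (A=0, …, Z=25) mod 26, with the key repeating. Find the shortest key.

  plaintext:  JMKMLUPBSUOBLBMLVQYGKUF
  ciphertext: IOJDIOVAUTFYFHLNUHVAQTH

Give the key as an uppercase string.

  i= 0: I-J = 25 → Z
  i= 1: O-M =  2 → C
  i= 2: J-K = 25 → Z
  i= 3: D-M = 17 → R
  i= 4: I-L = 23 → X
  i= 5: O-U = 20 → U
  i= 6: V-P =  6 → G
  i= 7: A-B = 25 → Z
  i= 8: U-S =  2 → C
  i= 9: T-U = 25 → Z
  i=10: F-O = 17 → R
  i=11: Y-B = 23 → X
  i=12: F-L = 20 → U
  i=13: H-B =  6 → G
  i=14: L-M = 25 → Z
  i=15: N-L =  2 → C
  i=16: U-V = 25 → Z
  i=17: H-Q = 17 → R
  i=18: V-Y = 23 → X
  i=19: A-G = 20 → U
  i=20: Q-K =  6 → G
  i=21: T-U = 25 → Z
  i=22: H-F =  2 → C
  shifts repeat with period 7: ZCZRXUG

ZCZRXUG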